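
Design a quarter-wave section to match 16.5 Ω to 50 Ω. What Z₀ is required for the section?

Z_qwt ≈ 28.7 Ω

Z_qwt = √(Z_0·R_L) = √(50 × 16.5) = √825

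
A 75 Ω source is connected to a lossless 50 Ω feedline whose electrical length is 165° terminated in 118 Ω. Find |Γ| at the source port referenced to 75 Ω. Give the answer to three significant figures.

tan(βl) = -0.268
Z_in = Z_0·(Z_L + jZ_0·tanβl)/(Z_0 + jZ_L·tanβl) = 90.3 + j43.7 Ω
Γ_s = (Z_in − Z_s)/(Z_in + Z_s) = (15.3 + j43.7)/(165 + j43.7), |Γ_s| = 0.271

|Γ| ≈ 0.271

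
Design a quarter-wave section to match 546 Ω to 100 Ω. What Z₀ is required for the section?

Z_qwt = √(Z_0·R_L) = √(100 × 546) = √54600

Z_qwt ≈ 234 Ω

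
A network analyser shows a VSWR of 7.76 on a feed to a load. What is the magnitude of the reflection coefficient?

|Γ| = (S − 1)/(S + 1) = (7.76 − 1)/(7.76 + 1) = 6.76/8.76

|Γ| ≈ 0.772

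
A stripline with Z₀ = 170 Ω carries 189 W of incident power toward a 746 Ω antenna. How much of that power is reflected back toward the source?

P_reflected ≈ 74.7 W

Γ = (746 − 170)/(746 + 170) = 0.629
|Γ|² = 0.395
P_refl = |Γ|²·P_inc = 74.7 W, P_del = (1 − |Γ|²)·P_inc = 114 W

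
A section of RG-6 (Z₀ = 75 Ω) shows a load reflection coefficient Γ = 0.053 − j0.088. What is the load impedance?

Z_L = Z_0·(1 + Γ)/(1 − Γ) = 75·(1.05 − j0.088)/(0.947 + j0.088)

Z_L ≈ 82 − j14.6 Ω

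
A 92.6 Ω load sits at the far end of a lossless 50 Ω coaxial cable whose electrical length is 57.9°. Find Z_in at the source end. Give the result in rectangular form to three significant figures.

Z_in ≈ 33.7 − j19.9 Ω

tan(βl) = tan(57.9°) = 1.59
Z_in = Z_0·(Z_L + jZ_0·tanβl)/(Z_0 + jZ_L·tanβl)
     = 50·(92.6 + j79.7)/(50 + j148)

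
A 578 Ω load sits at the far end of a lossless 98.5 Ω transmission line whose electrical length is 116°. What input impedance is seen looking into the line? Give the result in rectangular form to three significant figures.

tan(βl) = tan(116°) = -2.05
Z_in = Z_0·(Z_L + jZ_0·tanβl)/(Z_0 + jZ_L·tanβl)
     = 98.5·(578 − j202)/(98.5 − j1190)

Z_in ≈ 20.6 + j46.3 Ω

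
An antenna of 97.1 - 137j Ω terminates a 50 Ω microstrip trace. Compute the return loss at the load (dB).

RL ≈ 2.85 dB

Γ = (47.1 − j137)/(147.1 − j137), |Γ| = 0.721
RL = −20·log₁₀|Γ| = −20·log₁₀(0.721)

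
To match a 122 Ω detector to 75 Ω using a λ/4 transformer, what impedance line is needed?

Z_qwt = √(Z_0·R_L) = √(75 × 122) = √9150

Z_qwt ≈ 95.7 Ω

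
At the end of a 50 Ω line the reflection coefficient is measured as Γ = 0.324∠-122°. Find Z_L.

Z_L = Z_0·(1 + Γ)/(1 − Γ) = 50·(0.828 − j0.275)/(1.17 + j0.275)

Z_L ≈ 30.9 − j19 Ω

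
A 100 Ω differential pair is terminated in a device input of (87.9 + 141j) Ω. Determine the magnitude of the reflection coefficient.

Γ = (Z_L − Z_0)/(Z_L + Z_0) = (-12.1 + j141)/(187.9 + j141)
|Γ| = 142/235

|Γ| ≈ 0.602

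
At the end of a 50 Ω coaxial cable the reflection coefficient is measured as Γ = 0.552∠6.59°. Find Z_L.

Z_L ≈ 167 + j30.5 Ω

Z_L = Z_0·(1 + Γ)/(1 − Γ) = 50·(1.55 + j0.0633)/(0.452 − j0.0633)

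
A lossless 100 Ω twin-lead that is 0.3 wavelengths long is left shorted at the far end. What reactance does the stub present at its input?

X_in ≈ -308 Ω (capacitive)

βl = 2π × 0.3 = 108°
tan(βl) = -3.08
For a shorted stub, Z_in = jZ_0·tan(βl)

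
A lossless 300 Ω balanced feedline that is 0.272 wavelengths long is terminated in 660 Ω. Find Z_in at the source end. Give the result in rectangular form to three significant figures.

Z_in ≈ 138 + j33 Ω

βl = 2π × 0.272 = 97.9°
tan(βl) = tan(97.9°) = -7.19
Z_in = Z_0·(Z_L + jZ_0·tanβl)/(Z_0 + jZ_L·tanβl)
     = 300·(660 − j2160)/(300 − j4740)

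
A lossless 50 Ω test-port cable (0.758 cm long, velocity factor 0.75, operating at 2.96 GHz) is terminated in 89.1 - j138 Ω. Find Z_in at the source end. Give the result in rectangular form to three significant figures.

λ = v/f = 0.75·c / 2.96 GHz = 0.076 m
βl = 2π·l/λ = 2π × 0.0997 = 35.9°
tan(βl) = tan(35.9°) = 0.724
Z_in = Z_0·(Z_L + jZ_0·tanβl)/(Z_0 + jZ_L·tanβl)
     = 50·(89.1 − j102)/(150 + j64.5)

Z_in ≈ 12.7 − j39.4 Ω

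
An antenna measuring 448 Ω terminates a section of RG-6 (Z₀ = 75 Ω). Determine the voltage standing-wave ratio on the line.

VSWR ≈ 5.97

Γ = (448 − 75)/(448 + 75) = 0.713
VSWR = (1 + 0.713)/(1 − 0.713)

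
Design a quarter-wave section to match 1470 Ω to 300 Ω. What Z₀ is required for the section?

Z_qwt = √(Z_0·R_L) = √(300 × 1470) = √441000

Z_qwt ≈ 664 Ω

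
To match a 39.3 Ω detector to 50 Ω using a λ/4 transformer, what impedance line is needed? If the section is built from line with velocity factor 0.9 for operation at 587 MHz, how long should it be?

Z_qwt = √(Z_0·R_L) = √(50 × 39.3) = √1965
λ = 0.9·c/f = 0.46 m, so l = λ/4 = 0.115 m

Z_qwt ≈ 44.3 Ω; length ≈ 11.5 cm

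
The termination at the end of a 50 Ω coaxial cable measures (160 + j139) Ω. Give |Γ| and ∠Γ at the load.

Γ = (Z_L − Z_0)/(Z_L + Z_0) = (110 + j139)/(210 + j139)
|Γ| = 177/252 = 0.704

Γ ≈ 0.704 ∠ 18.1°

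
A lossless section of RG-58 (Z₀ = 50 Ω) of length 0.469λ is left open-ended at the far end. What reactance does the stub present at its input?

βl = 2π × 0.469 = 169°
tan(βl) = -0.197
For an open-ended stub, Z_in = −jZ_0·cot(βl) = −jZ_0/tan(βl)

X_in ≈ 253 Ω (inductive)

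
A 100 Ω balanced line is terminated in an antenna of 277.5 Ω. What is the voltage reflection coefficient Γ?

Γ = 0.47

Γ = (Z_L − Z_0)/(Z_L + Z_0) = (277.5 − 100)/(277.5 + 100) = 177.5/377.5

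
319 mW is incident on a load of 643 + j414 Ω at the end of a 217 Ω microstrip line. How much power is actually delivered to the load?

P_delivered ≈ 195 mW

|Γ| = |(426 + j414)/(860 + j414)| = 0.622
|Γ|² = 0.387
P_refl = |Γ|²·P_inc = 124 mW, P_del = (1 − |Γ|²)·P_inc = 195 mW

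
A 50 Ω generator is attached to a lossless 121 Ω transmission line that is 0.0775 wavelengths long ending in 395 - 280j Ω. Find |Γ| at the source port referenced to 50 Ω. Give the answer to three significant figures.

βl = 2π × 0.0775 = 27.9°
tan(βl) = 0.529
Z_in = Z_0·(Z_L + jZ_0·tanβl)/(Z_0 + jZ_L·tanβl) = 63.7 − j147 Ω
Γ_s = (Z_in − Z_s)/(Z_in + Z_s) = (13.7 − j147)/(114 − j147), |Γ_s| = 0.793

|Γ| ≈ 0.793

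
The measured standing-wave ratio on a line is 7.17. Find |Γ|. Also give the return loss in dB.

|Γ| = (S − 1)/(S + 1) = (7.17 − 1)/(7.17 + 1) = 6.17/8.17
RL = −20·log₁₀|Γ| = −20·log₁₀(0.755)

|Γ| ≈ 0.755; return loss ≈ 2.44 dB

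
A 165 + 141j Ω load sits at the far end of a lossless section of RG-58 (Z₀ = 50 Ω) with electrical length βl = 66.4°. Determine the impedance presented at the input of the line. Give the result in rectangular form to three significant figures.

Z_in ≈ 11.9 − j30.4 Ω

tan(βl) = tan(66.4°) = 2.29
Z_in = Z_0·(Z_L + jZ_0·tanβl)/(Z_0 + jZ_L·tanβl)
     = 50·(165 + j255)/(-273 + j378)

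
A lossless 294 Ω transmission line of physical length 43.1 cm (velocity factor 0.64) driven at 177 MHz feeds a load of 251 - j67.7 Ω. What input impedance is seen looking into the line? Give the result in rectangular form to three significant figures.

λ = v/f = 0.64·c / 177 MHz = 1.08 m
βl = 2π·l/λ = 2π × 0.397 = 143°
tan(βl) = tan(143°) = -0.753
Z_in = Z_0·(Z_L + jZ_0·tanβl)/(Z_0 + jZ_L·tanβl)
     = 294·(251 − j289)/(243 − j189)

Z_in ≈ 359 − j70.8 Ω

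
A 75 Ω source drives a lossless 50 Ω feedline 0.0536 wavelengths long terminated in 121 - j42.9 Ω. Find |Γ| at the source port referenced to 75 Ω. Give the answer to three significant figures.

|Γ| ≈ 0.415

βl = 2π × 0.0536 = 19.3°
tan(βl) = 0.35
Z_in = Z_0·(Z_L + jZ_0·tanβl)/(Z_0 + jZ_L·tanβl) = 56.4 − j56.3 Ω
Γ_s = (Z_in − Z_s)/(Z_in + Z_s) = (-18.6 − j56.3)/(131 − j56.3), |Γ_s| = 0.415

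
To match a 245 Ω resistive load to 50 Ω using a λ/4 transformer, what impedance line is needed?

Z_qwt = √(Z_0·R_L) = √(50 × 245) = √12250

Z_qwt ≈ 111 Ω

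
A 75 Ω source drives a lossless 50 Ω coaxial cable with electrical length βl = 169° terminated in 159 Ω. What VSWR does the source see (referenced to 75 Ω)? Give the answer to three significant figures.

VSWR ≈ 2.23

tan(βl) = -0.194
Z_in = Z_0·(Z_L + jZ_0·tanβl)/(Z_0 + jZ_L·tanβl) = 119 + j64.1 Ω
Γ_s = (Z_in − Z_s)/(Z_in + Z_s) = (44.4 + j64.1)/(194 + j64.1), |Γ_s| = 0.381
VSWR = (1 + |Γ_s|)/(1 − |Γ_s|)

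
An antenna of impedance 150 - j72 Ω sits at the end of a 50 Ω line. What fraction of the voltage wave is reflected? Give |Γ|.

|Γ| ≈ 0.58

Γ = (Z_L − Z_0)/(Z_L + Z_0) = (100 − j72)/(200 − j72)
|Γ| = 123/213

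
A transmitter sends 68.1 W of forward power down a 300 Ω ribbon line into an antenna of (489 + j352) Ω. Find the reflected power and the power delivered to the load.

P_reflected ≈ 14.6 W; P_delivered ≈ 53.5 W

|Γ| = |(189 + j352)/(789 + j352)| = 0.462
|Γ|² = 0.214
P_refl = |Γ|²·P_inc = 14.6 W, P_del = (1 − |Γ|²)·P_inc = 53.5 W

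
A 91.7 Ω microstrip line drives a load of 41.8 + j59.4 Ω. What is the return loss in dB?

Γ = (-49.9 + j59.4)/(133.5 + j59.4), |Γ| = 0.531
RL = −20·log₁₀|Γ| = −20·log₁₀(0.531)

RL ≈ 5.5 dB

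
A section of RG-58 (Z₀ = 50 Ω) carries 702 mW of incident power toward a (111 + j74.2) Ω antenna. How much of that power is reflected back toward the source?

P_reflected ≈ 206 mW

|Γ| = |(61 + j74.2)/(161 + j74.2)| = 0.542
|Γ|² = 0.294
P_refl = |Γ|²·P_inc = 206 mW, P_del = (1 − |Γ|²)·P_inc = 496 mW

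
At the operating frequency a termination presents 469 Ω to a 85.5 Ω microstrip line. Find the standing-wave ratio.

VSWR ≈ 5.49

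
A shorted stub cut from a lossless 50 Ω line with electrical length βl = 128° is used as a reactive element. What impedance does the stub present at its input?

Z_in ≈ −j64 Ω

tan(βl) = -1.28
For a shorted stub, Z_in = jZ_0·tan(βl)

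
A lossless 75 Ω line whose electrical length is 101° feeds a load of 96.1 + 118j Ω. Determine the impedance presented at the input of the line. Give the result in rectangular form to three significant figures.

Z_in ≈ 20.9 − j14.3 Ω

tan(βl) = tan(101°) = -5.14
Z_in = Z_0·(Z_L + jZ_0·tanβl)/(Z_0 + jZ_L·tanβl)
     = 75·(96.1 − j268)/(682 − j494)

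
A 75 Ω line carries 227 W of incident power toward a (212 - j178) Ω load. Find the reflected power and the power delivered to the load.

P_reflected ≈ 100 W; P_delivered ≈ 127 W

|Γ| = |(137 − j178)/(287 − j178)| = 0.665
|Γ|² = 0.442
P_refl = |Γ|²·P_inc = 100 W, P_del = (1 − |Γ|²)·P_inc = 127 W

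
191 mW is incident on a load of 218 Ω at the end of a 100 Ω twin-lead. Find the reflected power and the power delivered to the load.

P_reflected ≈ 26.3 mW; P_delivered ≈ 165 mW

Γ = (218 − 100)/(218 + 100) = 0.371
|Γ|² = 0.138
P_refl = |Γ|²·P_inc = 26.3 mW, P_del = (1 − |Γ|²)·P_inc = 165 mW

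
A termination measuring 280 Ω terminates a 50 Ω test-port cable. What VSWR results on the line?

VSWR ≈ 5.6

For a purely resistive load, VSWR = R_L/Z_0 or Z_0/R_L (whichever > 1) = 280/50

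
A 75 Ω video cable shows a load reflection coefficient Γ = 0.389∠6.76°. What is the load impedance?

Z_L = Z_0·(1 + Γ)/(1 − Γ) = 75·(1.39 + j0.0458)/(0.614 − j0.0458)

Z_L ≈ 168 + j18.1 Ω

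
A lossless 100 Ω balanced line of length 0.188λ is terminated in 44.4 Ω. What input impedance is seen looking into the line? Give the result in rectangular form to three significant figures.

βl = 2π × 0.188 = 67.7°
tan(βl) = tan(67.7°) = 2.44
Z_in = Z_0·(Z_L + jZ_0·tanβl)/(Z_0 + jZ_L·tanβl)
     = 100·(44.4 + j244)/(100 + j108)

Z_in ≈ 142 + j90.1 Ω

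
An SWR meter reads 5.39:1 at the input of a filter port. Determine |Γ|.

|Γ| ≈ 0.687

|Γ| = (S − 1)/(S + 1) = (5.39 − 1)/(5.39 + 1) = 4.39/6.39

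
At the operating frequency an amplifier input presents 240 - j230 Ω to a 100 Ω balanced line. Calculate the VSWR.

Γ = (Z_L − Z_0)/(Z_L + Z_0) = (140 − j230)/(340 − j230)
|Γ| = 269/410 = 0.656
VSWR = (1 + |Γ|)/(1 − |Γ|) = 1.66/0.344

VSWR ≈ 4.81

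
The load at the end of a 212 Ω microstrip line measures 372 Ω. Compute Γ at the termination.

Γ = 0.274

Γ = (Z_L − Z_0)/(Z_L + Z_0) = (372 − 212)/(372 + 212) = 160/584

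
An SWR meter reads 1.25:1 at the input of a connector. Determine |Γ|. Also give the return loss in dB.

|Γ| ≈ 0.111; return loss ≈ 19.1 dB

|Γ| = (S − 1)/(S + 1) = (1.25 − 1)/(1.25 + 1) = 0.25/2.25
RL = −20·log₁₀|Γ| = −20·log₁₀(0.111)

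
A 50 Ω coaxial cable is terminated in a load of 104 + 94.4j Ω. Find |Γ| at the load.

Γ = (Z_L − Z_0)/(Z_L + Z_0) = (54 + j94.4)/(154 + j94.4)
|Γ| = 109/181

|Γ| ≈ 0.602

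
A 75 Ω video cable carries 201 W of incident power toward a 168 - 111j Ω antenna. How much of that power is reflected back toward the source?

|Γ| = |(93 − j111)/(243 − j111)| = 0.542
|Γ|² = 0.294
P_refl = |Γ|²·P_inc = 59.1 W, P_del = (1 − |Γ|²)·P_inc = 142 W

P_reflected ≈ 59.1 W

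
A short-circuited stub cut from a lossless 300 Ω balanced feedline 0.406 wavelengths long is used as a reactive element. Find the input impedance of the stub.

Z_in ≈ −j201 Ω

βl = 2π × 0.406 = 146°
tan(βl) = -0.67
For a short-circuited stub, Z_in = jZ_0·tan(βl)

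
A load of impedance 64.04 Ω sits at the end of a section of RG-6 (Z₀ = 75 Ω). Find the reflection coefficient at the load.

Γ = -0.0788

Γ = (Z_L − Z_0)/(Z_L + Z_0) = (64.04 − 75)/(64.04 + 75) = -10.96/139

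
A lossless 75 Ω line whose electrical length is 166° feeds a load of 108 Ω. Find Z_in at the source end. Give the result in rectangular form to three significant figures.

Z_in ≈ 102 + j17.8 Ω

tan(βl) = tan(166°) = -0.249
Z_in = Z_0·(Z_L + jZ_0·tanβl)/(Z_0 + jZ_L·tanβl)
     = 75·(108 − j18.7)/(75 − j26.9)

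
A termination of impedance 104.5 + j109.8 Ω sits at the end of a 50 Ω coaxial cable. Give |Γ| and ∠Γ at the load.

Γ = (Z_L − Z_0)/(Z_L + Z_0) = (54.5 + j109.8)/(154.5 + j109.8)
|Γ| = 123/190 = 0.647

Γ ≈ 0.647 ∠ 28.2°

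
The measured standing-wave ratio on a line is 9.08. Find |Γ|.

|Γ| = (S − 1)/(S + 1) = (9.08 − 1)/(9.08 + 1) = 8.08/10.1

|Γ| ≈ 0.802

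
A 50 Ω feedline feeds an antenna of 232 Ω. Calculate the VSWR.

Γ = (232 − 50)/(232 + 50) = 0.645
VSWR = (1 + 0.645)/(1 − 0.645)

VSWR ≈ 4.64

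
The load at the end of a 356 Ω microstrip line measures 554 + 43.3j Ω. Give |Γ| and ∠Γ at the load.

Γ = (Z_L − Z_0)/(Z_L + Z_0) = (198 + j43.3)/(910 + j43.3)
|Γ| = 203/911 = 0.222

Γ ≈ 0.222 ∠ 9.61°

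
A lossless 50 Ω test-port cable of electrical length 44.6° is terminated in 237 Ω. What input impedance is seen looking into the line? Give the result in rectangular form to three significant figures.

Z_in ≈ 20.5 − j46.3 Ω

tan(βl) = tan(44.6°) = 0.986
Z_in = Z_0·(Z_L + jZ_0·tanβl)/(Z_0 + jZ_L·tanβl)
     = 50·(237 + j49.3)/(50 + j234)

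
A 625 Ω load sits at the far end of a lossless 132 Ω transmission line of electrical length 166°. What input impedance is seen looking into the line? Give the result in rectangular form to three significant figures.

Z_in ≈ 277 + j294 Ω

tan(βl) = tan(166°) = -0.249
Z_in = Z_0·(Z_L + jZ_0·tanβl)/(Z_0 + jZ_L·tanβl)
     = 132·(625 − j32.9)/(132 − j156)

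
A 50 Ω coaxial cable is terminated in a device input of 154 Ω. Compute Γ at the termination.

Γ = 0.51

Γ = (Z_L − Z_0)/(Z_L + Z_0) = (154 − 50)/(154 + 50) = 104/204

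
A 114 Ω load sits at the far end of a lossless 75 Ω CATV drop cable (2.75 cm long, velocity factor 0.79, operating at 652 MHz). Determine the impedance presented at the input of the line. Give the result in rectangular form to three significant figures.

λ = v/f = 0.79·c / 652 MHz = 0.363 m
βl = 2π·l/λ = 2π × 0.0757 = 27.2°
tan(βl) = tan(27.2°) = 0.515
Z_in = Z_0·(Z_L + jZ_0·tanβl)/(Z_0 + jZ_L·tanβl)
     = 75·(114 + j38.6)/(75 + j58.7)

Z_in ≈ 89.5 − j31.4 Ω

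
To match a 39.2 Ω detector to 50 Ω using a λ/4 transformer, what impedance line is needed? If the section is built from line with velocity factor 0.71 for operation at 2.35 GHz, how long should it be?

Z_qwt = √(Z_0·R_L) = √(50 × 39.2) = √1960
λ = 0.71·c/f = 0.0906 m, so l = λ/4 = 0.0227 m

Z_qwt ≈ 44.3 Ω; length ≈ 2.27 cm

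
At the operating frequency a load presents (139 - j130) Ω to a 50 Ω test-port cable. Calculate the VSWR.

Γ = (Z_L − Z_0)/(Z_L + Z_0) = (89 − j130)/(189 − j130)
|Γ| = 158/229 = 0.687
VSWR = (1 + |Γ|)/(1 − |Γ|) = 1.69/0.313

VSWR ≈ 5.39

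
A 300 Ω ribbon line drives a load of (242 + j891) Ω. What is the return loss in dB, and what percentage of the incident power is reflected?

RL ≈ 1.35 dB; 73.3% of incident power reflected

Γ = (-58 + j891)/(542 + j891), |Γ| = 0.856
RL = −20·log₁₀(0.856) = 1.35 dB
P_refl/P_inc = |Γ|² = 0.733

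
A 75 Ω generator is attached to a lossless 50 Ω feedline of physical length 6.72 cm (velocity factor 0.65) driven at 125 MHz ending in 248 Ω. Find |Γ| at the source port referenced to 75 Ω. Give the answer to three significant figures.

λ = v/f = 0.65·c / 125 MHz = 1.56 m
βl = 2π·l/λ = 2π × 0.0431 = 15.5°
tan(βl) = 0.277
Z_in = Z_0·(Z_L + jZ_0·tanβl)/(Z_0 + jZ_L·tanβl) = 92.3 − j113 Ω
Γ_s = (Z_in − Z_s)/(Z_in + Z_s) = (17.3 − j113)/(167 − j113), |Γ_s| = 0.567

|Γ| ≈ 0.567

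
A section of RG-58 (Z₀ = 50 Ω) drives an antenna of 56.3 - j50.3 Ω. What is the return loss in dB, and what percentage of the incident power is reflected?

RL ≈ 7.31 dB; 18.6% of incident power reflected

Γ = (6.3 − j50.3)/(106.3 − j50.3), |Γ| = 0.431
RL = −20·log₁₀(0.431) = 7.31 dB
P_refl/P_inc = |Γ|² = 0.186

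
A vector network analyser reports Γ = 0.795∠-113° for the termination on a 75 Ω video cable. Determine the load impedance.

Z_L = Z_0·(1 + Γ)/(1 − Γ) = 75·(0.689 − j0.732)/(1.31 + j0.732)

Z_L ≈ 12.2 − j48.7 Ω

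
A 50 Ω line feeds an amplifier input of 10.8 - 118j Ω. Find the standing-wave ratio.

VSWR ≈ 30.6

Γ = (Z_L − Z_0)/(Z_L + Z_0) = (-39.2 − j118)/(60.8 − j118)
|Γ| = 124/133 = 0.937
VSWR = (1 + |Γ|)/(1 − |Γ|) = 1.94/0.0633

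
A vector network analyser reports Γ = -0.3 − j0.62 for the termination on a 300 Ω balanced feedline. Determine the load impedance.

Z_L ≈ 76 − j179 Ω

Z_L = Z_0·(1 + Γ)/(1 − Γ) = 300·(0.7 − j0.62)/(1.3 + j0.62)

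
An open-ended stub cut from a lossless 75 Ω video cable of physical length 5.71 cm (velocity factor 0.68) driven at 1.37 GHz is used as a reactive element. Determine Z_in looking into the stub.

λ = v/f = 0.68·c / 1.37 GHz = 0.149 m
βl = 2π·l/λ = 2π × 0.383 = 138°
tan(βl) = -0.899
For an open-ended stub, Z_in = −jZ_0·cot(βl) = −jZ_0/tan(βl)

Z_in ≈ +j83.4 Ω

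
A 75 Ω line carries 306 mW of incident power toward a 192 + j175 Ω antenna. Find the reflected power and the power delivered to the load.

|Γ| = |(117 + j175)/(267 + j175)| = 0.659
|Γ|² = 0.435
P_refl = |Γ|²·P_inc = 133 mW, P_del = (1 − |Γ|²)·P_inc = 173 mW

P_reflected ≈ 133 mW; P_delivered ≈ 173 mW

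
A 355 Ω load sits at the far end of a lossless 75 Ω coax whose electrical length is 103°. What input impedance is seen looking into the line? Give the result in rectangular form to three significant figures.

tan(βl) = tan(103°) = -4.33
Z_in = Z_0·(Z_L + jZ_0·tanβl)/(Z_0 + jZ_L·tanβl)
     = 75·(355 − j325)/(75 − j1540)

Z_in ≈ 16.7 + j16.5 Ω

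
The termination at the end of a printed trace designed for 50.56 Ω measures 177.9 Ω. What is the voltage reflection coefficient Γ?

Γ = 0.557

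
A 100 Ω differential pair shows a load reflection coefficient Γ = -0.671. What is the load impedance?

Z_L = Z_0·(1 + Γ)/(1 − Γ) = 100·(0.329)/(1.67)

Z_L ≈ 19.7 Ω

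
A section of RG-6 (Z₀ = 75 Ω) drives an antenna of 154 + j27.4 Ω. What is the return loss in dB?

RL ≈ 8.81 dB

Γ = (79 + j27.4)/(229 + j27.4), |Γ| = 0.363
RL = −20·log₁₀|Γ| = −20·log₁₀(0.363)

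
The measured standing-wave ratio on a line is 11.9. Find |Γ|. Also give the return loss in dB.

|Γ| = (S − 1)/(S + 1) = (11.9 − 1)/(11.9 + 1) = 10.9/12.9
RL = −20·log₁₀|Γ| = −20·log₁₀(0.845)

|Γ| ≈ 0.845; return loss ≈ 1.46 dB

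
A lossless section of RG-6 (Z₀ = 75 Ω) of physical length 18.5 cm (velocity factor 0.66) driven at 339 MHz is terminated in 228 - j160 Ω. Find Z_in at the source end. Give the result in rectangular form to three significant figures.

λ = v/f = 0.66·c / 339 MHz = 0.584 m
βl = 2π·l/λ = 2π × 0.317 = 114°
tan(βl) = tan(114°) = -2.24
Z_in = Z_0·(Z_L + jZ_0·tanβl)/(Z_0 + jZ_L·tanβl)
     = 75·(228 − j328)/(-284 − j511)

Z_in ≈ 22.6 + j46 Ω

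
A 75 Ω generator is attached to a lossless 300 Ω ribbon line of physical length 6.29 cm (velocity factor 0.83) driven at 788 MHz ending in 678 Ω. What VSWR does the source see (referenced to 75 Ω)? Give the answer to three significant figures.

λ = v/f = 0.83·c / 788 MHz = 0.316 m
βl = 2π·l/λ = 2π × 0.199 = 71.7°
tan(βl) = 3.02
Z_in = Z_0·(Z_L + jZ_0·tanβl)/(Z_0 + jZ_L·tanβl) = 144 − j78.3 Ω
Γ_s = (Z_in − Z_s)/(Z_in + Z_s) = (69.2 − j78.3)/(219 − j78.3), |Γ_s| = 0.449
VSWR = (1 + |Γ_s|)/(1 − |Γ_s|)

VSWR ≈ 2.63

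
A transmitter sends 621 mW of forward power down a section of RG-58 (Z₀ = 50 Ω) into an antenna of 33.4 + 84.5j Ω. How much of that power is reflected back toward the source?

|Γ| = |(-16.6 + j84.5)/(83.4 + j84.5)| = 0.725
|Γ|² = 0.526
P_refl = |Γ|²·P_inc = 327 mW, P_del = (1 − |Γ|²)·P_inc = 294 mW

P_reflected ≈ 327 mW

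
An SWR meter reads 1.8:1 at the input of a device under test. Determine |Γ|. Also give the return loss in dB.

|Γ| = (S − 1)/(S + 1) = (1.8 − 1)/(1.8 + 1) = 0.8/2.8
RL = −20·log₁₀|Γ| = −20·log₁₀(0.286)

|Γ| ≈ 0.286; return loss ≈ 10.9 dB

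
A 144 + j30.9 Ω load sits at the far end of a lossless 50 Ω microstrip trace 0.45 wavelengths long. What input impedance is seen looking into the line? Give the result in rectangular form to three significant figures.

βl = 2π × 0.45 = 162°
tan(βl) = tan(162°) = -0.325
Z_in = Z_0·(Z_L + jZ_0·tanβl)/(Z_0 + jZ_L·tanβl)
     = 50·(144 + j14.7)/(60 − j46.8)

Z_in ≈ 68.7 + j65.7 Ω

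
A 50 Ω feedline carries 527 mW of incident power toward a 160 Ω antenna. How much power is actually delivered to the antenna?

Γ = (160 − 50)/(160 + 50) = 0.524
|Γ|² = 0.274
P_refl = |Γ|²·P_inc = 145 mW, P_del = (1 − |Γ|²)·P_inc = 382 mW

P_delivered ≈ 382 mW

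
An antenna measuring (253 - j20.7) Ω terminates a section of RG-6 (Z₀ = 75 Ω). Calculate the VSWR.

VSWR ≈ 3.4

Γ = (Z_L − Z_0)/(Z_L + Z_0) = (178 − j20.7)/(328 − j20.7)
|Γ| = 179/329 = 0.545
VSWR = (1 + |Γ|)/(1 − |Γ|) = 1.55/0.455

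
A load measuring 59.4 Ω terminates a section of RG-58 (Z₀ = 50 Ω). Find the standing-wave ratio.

For a purely resistive load, VSWR = R_L/Z_0 or Z_0/R_L (whichever > 1) = 59.4/50

VSWR ≈ 1.19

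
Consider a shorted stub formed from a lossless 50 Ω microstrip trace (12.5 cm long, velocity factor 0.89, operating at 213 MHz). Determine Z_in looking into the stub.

λ = v/f = 0.89·c / 213 MHz = 1.25 m
βl = 2π·l/λ = 2π × 0.0997 = 35.9°
tan(βl) = 0.724
For a shorted stub, Z_in = jZ_0·tan(βl)

Z_in ≈ +j36.2 Ω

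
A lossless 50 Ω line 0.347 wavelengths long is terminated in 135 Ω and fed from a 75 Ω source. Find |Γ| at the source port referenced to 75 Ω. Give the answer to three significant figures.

βl = 2π × 0.347 = 125°
tan(βl) = -1.43
Z_in = Z_0·(Z_L + jZ_0·tanβl)/(Z_0 + jZ_L·tanβl) = 25.8 + j28.2 Ω
Γ_s = (Z_in − Z_s)/(Z_in + Z_s) = (-49.2 + j28.2)/(101 + j28.2), |Γ_s| = 0.542

|Γ| ≈ 0.542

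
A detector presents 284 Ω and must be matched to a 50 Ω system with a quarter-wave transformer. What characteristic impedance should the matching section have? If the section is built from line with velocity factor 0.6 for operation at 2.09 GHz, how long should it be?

Z_qwt = √(Z_0·R_L) = √(50 × 284) = √14200
λ = 0.6·c/f = 0.0861 m, so l = λ/4 = 0.0215 m

Z_qwt ≈ 119 Ω; length ≈ 2.15 cm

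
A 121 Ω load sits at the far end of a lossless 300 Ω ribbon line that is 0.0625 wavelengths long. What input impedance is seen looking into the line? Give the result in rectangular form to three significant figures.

βl = 2π × 0.0625 = 22.5°
tan(βl) = tan(22.5°) = 0.414
Z_in = Z_0·(Z_L + jZ_0·tanβl)/(Z_0 + jZ_L·tanβl)
     = 300·(121 + j124)/(300 + j50.1)

Z_in ≈ 138 + j101 Ω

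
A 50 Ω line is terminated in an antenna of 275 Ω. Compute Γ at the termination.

Γ = 0.692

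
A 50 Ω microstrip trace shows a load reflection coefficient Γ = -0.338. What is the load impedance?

Z_L = Z_0·(1 + Γ)/(1 − Γ) = 50·(0.662)/(1.34)

Z_L ≈ 24.7 Ω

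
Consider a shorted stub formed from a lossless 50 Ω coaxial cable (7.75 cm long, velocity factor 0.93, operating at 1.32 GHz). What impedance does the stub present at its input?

Z_in ≈ −j55.5 Ω

λ = v/f = 0.93·c / 1.32 GHz = 0.211 m
βl = 2π·l/λ = 2π × 0.367 = 132°
tan(βl) = -1.11
For a shorted stub, Z_in = jZ_0·tan(βl)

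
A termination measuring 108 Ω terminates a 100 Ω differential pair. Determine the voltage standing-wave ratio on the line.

Γ = (108 − 100)/(108 + 100) = 0.0385
VSWR = (1 + 0.0385)/(1 − 0.0385)

VSWR ≈ 1.08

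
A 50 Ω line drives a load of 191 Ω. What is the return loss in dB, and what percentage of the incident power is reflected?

RL ≈ 4.66 dB; 34.2% of incident power reflected

Γ = (191 − 50)/(191 + 50) = 0.585
RL = −20·log₁₀(0.585) = 4.66 dB
P_refl/P_inc = |Γ|² = 0.342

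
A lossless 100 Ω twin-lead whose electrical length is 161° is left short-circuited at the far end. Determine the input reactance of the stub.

tan(βl) = -0.344
For a short-circuited stub, Z_in = jZ_0·tan(βl)

X_in ≈ -34.4 Ω (capacitive)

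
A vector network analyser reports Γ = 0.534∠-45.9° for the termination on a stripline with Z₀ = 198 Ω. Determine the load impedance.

Z_L ≈ 261 − j280 Ω

Z_L = Z_0·(1 + Γ)/(1 − Γ) = 198·(1.37 − j0.383)/(0.628 + j0.383)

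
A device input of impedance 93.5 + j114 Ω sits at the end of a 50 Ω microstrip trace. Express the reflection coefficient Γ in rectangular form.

Γ ≈ 0.573 + j0.339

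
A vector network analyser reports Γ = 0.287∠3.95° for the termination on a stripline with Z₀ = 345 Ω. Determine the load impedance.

Z_L ≈ 621 + j26.8 Ω

Z_L = Z_0·(1 + Γ)/(1 − Γ) = 345·(1.29 + j0.0198)/(0.714 − j0.0198)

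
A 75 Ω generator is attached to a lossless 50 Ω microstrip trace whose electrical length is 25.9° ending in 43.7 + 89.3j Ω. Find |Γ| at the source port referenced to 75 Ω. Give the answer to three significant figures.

|Γ| ≈ 0.571

tan(βl) = 0.486
Z_in = Z_0·(Z_L + jZ_0·tanβl)/(Z_0 + jZ_L·tanβl) = 273 − j17.5 Ω
Γ_s = (Z_in − Z_s)/(Z_in + Z_s) = (198 − j17.5)/(348 − j17.5), |Γ_s| = 0.571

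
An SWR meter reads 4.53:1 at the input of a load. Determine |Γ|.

|Γ| = (S − 1)/(S + 1) = (4.53 − 1)/(4.53 + 1) = 3.53/5.53

|Γ| ≈ 0.638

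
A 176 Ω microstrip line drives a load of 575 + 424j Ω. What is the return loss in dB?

Γ = (399 + j424)/(751 + j424), |Γ| = 0.675
RL = −20·log₁₀|Γ| = −20·log₁₀(0.675)

RL ≈ 3.41 dB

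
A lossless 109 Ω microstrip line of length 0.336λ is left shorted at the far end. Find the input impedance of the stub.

Z_in ≈ −j182 Ω

βl = 2π × 0.336 = 121°
tan(βl) = -1.67
For a shorted stub, Z_in = jZ_0·tan(βl)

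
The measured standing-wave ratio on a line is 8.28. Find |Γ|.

|Γ| ≈ 0.784

|Γ| = (S − 1)/(S + 1) = (8.28 − 1)/(8.28 + 1) = 7.28/9.28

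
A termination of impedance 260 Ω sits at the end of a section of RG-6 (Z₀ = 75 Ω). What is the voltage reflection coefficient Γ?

Γ = (Z_L − Z_0)/(Z_L + Z_0) = (260 − 75)/(260 + 75) = 185/335

Γ = 0.552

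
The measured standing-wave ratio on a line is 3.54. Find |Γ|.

|Γ| ≈ 0.559

|Γ| = (S − 1)/(S + 1) = (3.54 − 1)/(3.54 + 1) = 2.54/4.54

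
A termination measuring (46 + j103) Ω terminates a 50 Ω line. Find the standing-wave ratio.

VSWR ≈ 6.46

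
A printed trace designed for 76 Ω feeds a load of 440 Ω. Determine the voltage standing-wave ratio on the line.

Γ = (440 − 76)/(440 + 76) = 0.705
VSWR = (1 + 0.705)/(1 − 0.705)

VSWR ≈ 5.79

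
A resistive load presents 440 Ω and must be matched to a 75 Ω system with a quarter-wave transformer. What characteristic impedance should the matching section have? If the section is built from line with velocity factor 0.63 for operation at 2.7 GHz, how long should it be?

Z_qwt ≈ 182 Ω; length ≈ 1.75 cm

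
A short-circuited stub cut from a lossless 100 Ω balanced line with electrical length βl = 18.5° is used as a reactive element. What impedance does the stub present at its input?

tan(βl) = 0.335
For a short-circuited stub, Z_in = jZ_0·tan(βl)

Z_in ≈ +j33.5 Ω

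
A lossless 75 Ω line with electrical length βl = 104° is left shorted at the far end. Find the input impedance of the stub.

tan(βl) = -4.01
For a shorted stub, Z_in = jZ_0·tan(βl)

Z_in ≈ −j301 Ω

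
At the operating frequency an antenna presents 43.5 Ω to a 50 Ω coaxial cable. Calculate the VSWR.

Γ = (43.5 − 50)/(43.5 + 50) = -0.0695
VSWR = (1 + 0.0695)/(1 − 0.0695)

VSWR ≈ 1.15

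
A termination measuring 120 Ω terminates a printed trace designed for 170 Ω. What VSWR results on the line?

Γ = (120 − 170)/(120 + 170) = -0.172
VSWR = (1 + 0.172)/(1 − 0.172)

VSWR ≈ 1.42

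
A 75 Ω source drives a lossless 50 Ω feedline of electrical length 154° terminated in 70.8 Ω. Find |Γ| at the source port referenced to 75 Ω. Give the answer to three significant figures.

|Γ| ≈ 0.169

tan(βl) = -0.488
Z_in = Z_0·(Z_L + jZ_0·tanβl)/(Z_0 + jZ_L·tanβl) = 59.3 + j16.6 Ω
Γ_s = (Z_in − Z_s)/(Z_in + Z_s) = (-15.7 + j16.6)/(134 + j16.6), |Γ_s| = 0.169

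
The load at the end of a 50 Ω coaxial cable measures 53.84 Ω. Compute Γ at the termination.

Γ = 0.037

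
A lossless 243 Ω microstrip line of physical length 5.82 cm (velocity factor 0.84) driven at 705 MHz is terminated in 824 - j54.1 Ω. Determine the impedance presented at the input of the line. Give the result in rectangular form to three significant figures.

λ = v/f = 0.84·c / 705 MHz = 0.357 m
βl = 2π·l/λ = 2π × 0.163 = 58.6°
tan(βl) = tan(58.6°) = 1.64
Z_in = Z_0·(Z_L + jZ_0·tanβl)/(Z_0 + jZ_L·tanβl)
     = 243·(824 + j344)/(332 + j1350)

Z_in ≈ 92.7 − j125 Ω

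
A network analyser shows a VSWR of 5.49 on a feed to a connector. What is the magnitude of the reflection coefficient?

|Γ| ≈ 0.692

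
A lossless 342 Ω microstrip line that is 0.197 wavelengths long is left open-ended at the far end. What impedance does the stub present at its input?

Z_in ≈ −j118 Ω

βl = 2π × 0.197 = 70.9°
tan(βl) = 2.89
For an open-ended stub, Z_in = −jZ_0·cot(βl) = −jZ_0/tan(βl)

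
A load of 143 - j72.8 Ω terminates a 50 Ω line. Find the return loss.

RL ≈ 4.84 dB

Γ = (93 − j72.8)/(193 − j72.8), |Γ| = 0.573
RL = −20·log₁₀|Γ| = −20·log₁₀(0.573)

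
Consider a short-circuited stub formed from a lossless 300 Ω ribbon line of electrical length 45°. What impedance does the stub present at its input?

Z_in ≈ +j300 Ω

tan(βl) = 1
For a short-circuited stub, Z_in = jZ_0·tan(βl)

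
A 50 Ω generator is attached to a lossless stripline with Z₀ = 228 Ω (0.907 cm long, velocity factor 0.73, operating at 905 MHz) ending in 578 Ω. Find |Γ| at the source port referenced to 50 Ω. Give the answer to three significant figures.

|Γ| ≈ 0.834

λ = v/f = 0.73·c / 905 MHz = 0.242 m
βl = 2π·l/λ = 2π × 0.0375 = 13.5°
tan(βl) = 0.24
Z_in = Z_0·(Z_L + jZ_0·tanβl)/(Z_0 + jZ_L·tanβl) = 446 − j217 Ω
Γ_s = (Z_in − Z_s)/(Z_in + Z_s) = (396 − j217)/(496 − j217), |Γ_s| = 0.834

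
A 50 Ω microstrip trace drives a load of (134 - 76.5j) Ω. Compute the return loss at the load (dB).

RL ≈ 4.88 dB

Γ = (84 − j76.5)/(184 − j76.5), |Γ| = 0.57
RL = −20·log₁₀|Γ| = −20·log₁₀(0.57)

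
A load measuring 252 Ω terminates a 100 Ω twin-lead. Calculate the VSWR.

Γ = (252 − 100)/(252 + 100) = 0.432
VSWR = (1 + 0.432)/(1 − 0.432)

VSWR ≈ 2.52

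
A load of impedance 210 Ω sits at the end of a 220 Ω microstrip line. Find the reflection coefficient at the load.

Γ = (Z_L − Z_0)/(Z_L + Z_0) = (210 − 220)/(210 + 220) = -10/430

Γ = -0.0233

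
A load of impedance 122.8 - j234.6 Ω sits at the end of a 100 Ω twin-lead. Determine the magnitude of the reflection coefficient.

|Γ| ≈ 0.729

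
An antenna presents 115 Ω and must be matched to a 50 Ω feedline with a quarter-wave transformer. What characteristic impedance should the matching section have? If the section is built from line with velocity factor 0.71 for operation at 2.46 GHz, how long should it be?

Z_qwt ≈ 75.8 Ω; length ≈ 2.16 cm

Z_qwt = √(Z_0·R_L) = √(50 × 115) = √5750
λ = 0.71·c/f = 0.0866 m, so l = λ/4 = 0.0216 m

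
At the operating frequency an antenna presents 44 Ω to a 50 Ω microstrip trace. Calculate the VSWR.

VSWR ≈ 1.14

Γ = (44 − 50)/(44 + 50) = -0.0638
VSWR = (1 + 0.0638)/(1 − 0.0638)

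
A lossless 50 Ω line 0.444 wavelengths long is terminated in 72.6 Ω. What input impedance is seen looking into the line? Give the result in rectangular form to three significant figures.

βl = 2π × 0.444 = 160°
tan(βl) = tan(160°) = -0.367
Z_in = Z_0·(Z_L + jZ_0·tanβl)/(Z_0 + jZ_L·tanβl)
     = 50·(72.6 − j18.4)/(50 − j26.7)

Z_in ≈ 64.2 + j15.8 Ω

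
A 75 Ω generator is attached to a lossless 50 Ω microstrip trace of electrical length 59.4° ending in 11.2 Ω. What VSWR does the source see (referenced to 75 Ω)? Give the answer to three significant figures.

VSWR ≈ 3.98

tan(βl) = 1.69
Z_in = Z_0·(Z_L + jZ_0·tanβl)/(Z_0 + jZ_L·tanβl) = 37.8 + j70.2 Ω
Γ_s = (Z_in − Z_s)/(Z_in + Z_s) = (-37.2 + j70.2)/(113 + j70.2), |Γ_s| = 0.598
VSWR = (1 + |Γ_s|)/(1 − |Γ_s|)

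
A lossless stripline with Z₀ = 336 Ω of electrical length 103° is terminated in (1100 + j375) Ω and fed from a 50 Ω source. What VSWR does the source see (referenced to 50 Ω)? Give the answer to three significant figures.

tan(βl) = -4.33
Z_in = Z_0·(Z_L + jZ_0·tanβl)/(Z_0 + jZ_L·tanβl) = 92.5 + j39.5 Ω
Γ_s = (Z_in − Z_s)/(Z_in + Z_s) = (42.5 + j39.5)/(142 + j39.5), |Γ_s| = 0.392
VSWR = (1 + |Γ_s|)/(1 − |Γ_s|)

VSWR ≈ 2.29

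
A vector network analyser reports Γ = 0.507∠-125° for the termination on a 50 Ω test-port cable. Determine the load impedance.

Z_L ≈ 20.2 − j22.6 Ω

Z_L = Z_0·(1 + Γ)/(1 − Γ) = 50·(0.709 − j0.415)/(1.29 + j0.415)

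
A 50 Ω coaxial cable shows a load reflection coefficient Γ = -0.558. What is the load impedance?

Z_L = Z_0·(1 + Γ)/(1 − Γ) = 50·(0.442)/(1.56)

Z_L ≈ 14.2 Ω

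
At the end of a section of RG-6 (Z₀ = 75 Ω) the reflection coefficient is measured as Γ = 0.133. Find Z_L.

Z_L = Z_0·(1 + Γ)/(1 − Γ) = 75·(1.13)/(0.867)

Z_L ≈ 98 Ω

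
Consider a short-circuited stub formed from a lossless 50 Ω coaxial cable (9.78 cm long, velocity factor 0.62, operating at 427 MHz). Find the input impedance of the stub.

Z_in ≈ +j310 Ω

λ = v/f = 0.62·c / 427 MHz = 0.436 m
βl = 2π·l/λ = 2π × 0.225 = 80.8°
tan(βl) = 6.19
For a short-circuited stub, Z_in = jZ_0·tan(βl)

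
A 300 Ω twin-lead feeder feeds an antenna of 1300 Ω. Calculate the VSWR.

VSWR ≈ 4.33

For a purely resistive load, VSWR = R_L/Z_0 or Z_0/R_L (whichever > 1) = 1300/300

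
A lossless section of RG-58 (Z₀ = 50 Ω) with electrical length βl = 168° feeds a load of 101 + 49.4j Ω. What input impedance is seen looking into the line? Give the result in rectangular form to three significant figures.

tan(βl) = tan(168°) = -0.213
Z_in = Z_0·(Z_L + jZ_0·tanβl)/(Z_0 + jZ_L·tanβl)
     = 50·(101 + j38.8)/(60.5 − j21.5)

Z_in ≈ 64 + j54.8 Ω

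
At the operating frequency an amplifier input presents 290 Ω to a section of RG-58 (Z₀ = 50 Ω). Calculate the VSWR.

VSWR ≈ 5.8

Γ = (290 − 50)/(290 + 50) = 0.706
VSWR = (1 + 0.706)/(1 − 0.706)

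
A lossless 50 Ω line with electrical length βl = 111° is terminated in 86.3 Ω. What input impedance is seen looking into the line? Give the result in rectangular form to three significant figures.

Z_in ≈ 31.7 + j12.1 Ω

tan(βl) = tan(111°) = -2.61
Z_in = Z_0·(Z_L + jZ_0·tanβl)/(Z_0 + jZ_L·tanβl)
     = 50·(86.3 − j130)/(50 − j225)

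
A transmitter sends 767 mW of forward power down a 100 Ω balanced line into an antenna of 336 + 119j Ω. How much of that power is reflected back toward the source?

|Γ| = |(236 + j119)/(436 + j119)| = 0.585
|Γ|² = 0.342
P_refl = |Γ|²·P_inc = 262 mW, P_del = (1 − |Γ|²)·P_inc = 505 mW

P_reflected ≈ 262 mW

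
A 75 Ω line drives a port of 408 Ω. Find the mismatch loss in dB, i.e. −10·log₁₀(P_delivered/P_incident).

mismatch loss ≈ 2.8 dB

Γ = (408 − 75)/(408 + 75) = 0.689
|Γ|² = 0.475, so P_del/P_inc = 1 − |Γ|² = 0.525
ML = −10·log₁₀(1 − |Γ|²)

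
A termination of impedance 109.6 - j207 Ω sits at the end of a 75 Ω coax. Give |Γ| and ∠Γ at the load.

Γ = (Z_L − Z_0)/(Z_L + Z_0) = (34.6 − j207)/(184.6 − j207)
|Γ| = 210/277 = 0.757

Γ ≈ 0.757 ∠ -32.2°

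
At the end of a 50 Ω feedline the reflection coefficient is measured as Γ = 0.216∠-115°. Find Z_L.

Z_L = Z_0·(1 + Γ)/(1 − Γ) = 50·(0.909 − j0.196)/(1.09 + j0.196)

Z_L ≈ 38.8 − j15.9 Ω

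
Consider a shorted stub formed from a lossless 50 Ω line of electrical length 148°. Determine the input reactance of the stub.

tan(βl) = -0.625
For a shorted stub, Z_in = jZ_0·tan(βl)

X_in ≈ -31.2 Ω (capacitive)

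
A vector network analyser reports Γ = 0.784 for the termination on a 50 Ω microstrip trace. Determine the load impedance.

Z_L ≈ 413 Ω

Z_L = Z_0·(1 + Γ)/(1 − Γ) = 50·(1.78)/(0.216)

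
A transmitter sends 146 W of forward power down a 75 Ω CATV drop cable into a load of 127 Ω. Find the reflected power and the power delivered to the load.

Γ = (127 − 75)/(127 + 75) = 0.257
|Γ|² = 0.0663
P_refl = |Γ|²·P_inc = 9.68 W, P_del = (1 − |Γ|²)·P_inc = 136 W

P_reflected ≈ 9.68 W; P_delivered ≈ 136 W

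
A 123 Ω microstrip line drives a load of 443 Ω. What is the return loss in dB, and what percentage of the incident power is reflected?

RL ≈ 4.95 dB; 32% of incident power reflected

Γ = (443 − 123)/(443 + 123) = 0.565
RL = −20·log₁₀(0.565) = 4.95 dB
P_refl/P_inc = |Γ|² = 0.32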